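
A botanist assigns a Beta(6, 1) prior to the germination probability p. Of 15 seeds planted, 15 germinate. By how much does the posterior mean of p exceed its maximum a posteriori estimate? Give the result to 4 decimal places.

-0.0455

Posterior: Beta(6+15, 1+0) = Beta(21, 1).
Since β = 1 ≤ 1 and α > 1, the Beta density is monotone increasing on [0,1]; the mode is at 1.
Mean = 21/(21+1) = 0.9545.
Difference = 0.9545 − 1.0000 = -0.0455.
The mean is pulled below the mode by the posterior's left skew.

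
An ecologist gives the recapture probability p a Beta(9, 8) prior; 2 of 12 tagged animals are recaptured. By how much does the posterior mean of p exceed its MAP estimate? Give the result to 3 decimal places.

0.009

Posterior: Beta(9+2, 8+10) = Beta(11, 18).
Mode = (11−1)/(11+18−2) = 10/27 = 0.370.
Mean = 11/(11+18) = 11/29 = 0.379.
Difference = 0.379 − 0.370 = 0.009.
Mean > mode: the posterior has a right tail.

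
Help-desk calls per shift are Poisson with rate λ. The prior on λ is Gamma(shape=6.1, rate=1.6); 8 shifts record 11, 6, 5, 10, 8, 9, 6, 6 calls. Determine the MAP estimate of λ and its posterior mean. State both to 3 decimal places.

λ_MAP = 6.885, E[λ|data] = 6.990

Σ counts = 61. Posterior: Gamma(shape = 6.1+61 = 67.1, rate = 1.6+8 = 9.6).
Mode = (α−1)/β = 66.1/9.6 = 6.885.
Mean = α/β = 67.1/9.6 = 6.990.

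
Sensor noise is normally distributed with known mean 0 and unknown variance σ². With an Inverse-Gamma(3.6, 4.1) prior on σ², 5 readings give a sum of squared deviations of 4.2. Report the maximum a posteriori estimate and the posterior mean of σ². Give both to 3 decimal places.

Posterior: Inverse-Gamma(shape = 3.6+5/2 = 6.1, scale = 4.1+4.2/2 = 6.2).
Mode = β/(α+1) = 6.2/7.1 = 0.873.
Mean = β/(α−1) = 6.2/5.1 = 1.216.
The posterior is right-skewed, so the mean exceeds the mode.

MAP = 0.873, posterior mean = 1.216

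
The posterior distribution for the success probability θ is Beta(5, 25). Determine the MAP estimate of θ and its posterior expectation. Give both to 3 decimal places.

Mode = (5−1)/(5+25−2) = 4/28 = 0.143.
Mean = 5/(5+25) = 5/30 = 0.167.

MAP estimate = 0.143, posterior expectation = 0.167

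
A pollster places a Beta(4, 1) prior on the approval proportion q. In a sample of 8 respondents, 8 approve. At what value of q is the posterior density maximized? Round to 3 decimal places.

1.000

Posterior: Beta(4+8, 1+0) = Beta(12, 1).
Since β = 1 ≤ 1 and α > 1, the Beta density is monotone increasing on [0,1]; the mode is at 1.
Mean = 12/(12+1) = 0.923.
This is the posterior mode — the MAP estimate.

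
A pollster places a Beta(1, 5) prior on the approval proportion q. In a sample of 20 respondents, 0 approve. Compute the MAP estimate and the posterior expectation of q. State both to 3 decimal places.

MAP: 0.000. Posterior mean: 0.038.

Posterior: Beta(1+0, 5+20) = Beta(1, 25).
Since α = 1 ≤ 1 and β > 1, the Beta density is monotone decreasing on [0,1]; the mode is at 0.
Mean = 1/(1+25) = 0.038.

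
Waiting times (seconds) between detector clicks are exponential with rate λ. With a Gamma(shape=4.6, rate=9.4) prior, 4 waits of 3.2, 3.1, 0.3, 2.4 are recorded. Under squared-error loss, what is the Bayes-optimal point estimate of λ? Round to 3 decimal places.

0.467

Σ times = 9.0. Posterior: Gamma(shape = 4.6+4 = 8.6, rate = 9.4+9.0 = 18.4).
Mode = (α−1)/β = 7.6/18.4 = 0.413.
Mean = α/β = 8.6/18.4 = 0.467.
Squared-error loss ⇒ the optimal estimator is the posterior mean.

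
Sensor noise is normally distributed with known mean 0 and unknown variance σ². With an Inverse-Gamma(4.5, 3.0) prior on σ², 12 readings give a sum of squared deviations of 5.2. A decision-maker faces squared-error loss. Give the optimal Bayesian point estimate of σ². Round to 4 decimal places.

Posterior: Inverse-Gamma(shape = 4.5+12/2 = 10.5, scale = 3.0+5.2/2 = 5.6).
Mode = β/(α+1) = 5.6/11.5 = 0.4870.
Mean = β/(α−1) = 5.6/9.5 = 0.5895.
Squared-error loss ⇒ the optimal estimator is the posterior mean.

0.5895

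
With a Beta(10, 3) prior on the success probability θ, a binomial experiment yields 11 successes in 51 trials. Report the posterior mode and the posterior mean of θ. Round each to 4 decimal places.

MAP = 0.3226; posterior mean = 0.3281

Posterior: Beta(10+11, 3+40) = Beta(21, 43).
Mode = (21−1)/(21+43−2) = 20/62 = 0.3226.
Mean = 21/(21+43) = 21/64 = 0.3281.
Mean > mode: the posterior has a right tail.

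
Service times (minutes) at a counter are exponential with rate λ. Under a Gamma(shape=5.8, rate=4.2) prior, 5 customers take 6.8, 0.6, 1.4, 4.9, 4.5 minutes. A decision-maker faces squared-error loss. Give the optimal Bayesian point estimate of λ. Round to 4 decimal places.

0.4821

Σ times = 18.2. Posterior: Gamma(shape = 5.8+5 = 10.8, rate = 4.2+18.2 = 22.4).
Mode = (α−1)/β = 9.8/22.4 = 0.4375.
Mean = α/β = 10.8/22.4 = 0.4821.
Squared-error loss ⇒ the optimal estimator is the posterior mean.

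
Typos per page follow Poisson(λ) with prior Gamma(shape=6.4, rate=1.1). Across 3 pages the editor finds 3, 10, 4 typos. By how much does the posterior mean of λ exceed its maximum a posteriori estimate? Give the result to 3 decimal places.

Σ counts = 17. Posterior: Gamma(shape = 6.4+17 = 23.4, rate = 1.1+3 = 4.1).
Mode = (α−1)/β = 22.4/4.1 = 5.463.
Mean = α/β = 23.4/4.1 = 5.707.
Difference = 5.707 − 5.463 = 0.244.

0.244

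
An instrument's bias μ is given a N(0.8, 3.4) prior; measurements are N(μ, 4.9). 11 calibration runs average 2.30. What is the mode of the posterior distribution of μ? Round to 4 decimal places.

2.1262

Posterior for μ is Normal. Precision-weighted mean: (1/3.4·0.8 + 11/4.9·2.30) / (1/3.4 + 11/4.9) = 2.1262.
A Normal posterior is symmetric, so mode = mean.
This is the posterior mode — the MAP estimate.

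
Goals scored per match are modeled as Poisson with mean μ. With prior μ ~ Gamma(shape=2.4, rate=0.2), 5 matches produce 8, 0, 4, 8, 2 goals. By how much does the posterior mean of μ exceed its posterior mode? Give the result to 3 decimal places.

Σ counts = 22. Posterior: Gamma(shape = 2.4+22 = 24.4, rate = 0.2+5 = 5.2).
Mode = (α−1)/β = 23.4/5.2 = 4.500.
Mean = α/β = 24.4/5.2 = 4.692.
Difference = 4.692 − 4.500 = 0.192.
The posterior is right-skewed, so the mean exceeds the mode.

0.192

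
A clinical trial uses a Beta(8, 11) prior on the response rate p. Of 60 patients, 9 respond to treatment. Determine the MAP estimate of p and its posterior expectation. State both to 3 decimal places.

Posterior: Beta(8+9, 11+51) = Beta(17, 62).
Mode = (17−1)/(17+62−2) = 16/77 = 0.208.
Mean = 17/(17+62) = 17/79 = 0.215.
Mean > mode: the posterior has a right tail.

MAP = 0.208; posterior mean = 0.215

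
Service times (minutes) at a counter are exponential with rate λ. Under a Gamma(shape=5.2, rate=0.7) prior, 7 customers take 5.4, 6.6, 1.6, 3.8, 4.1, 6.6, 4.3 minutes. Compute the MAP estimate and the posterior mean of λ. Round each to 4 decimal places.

λ_MAP = 0.3384, E[λ|data] = 0.3686

Σ times = 32.4. Posterior: Gamma(shape = 5.2+7 = 12.2, rate = 0.7+32.4 = 33.1).
Mode = (α−1)/β = 11.2/33.1 = 0.3384.
Mean = α/β = 12.2/33.1 = 0.3686.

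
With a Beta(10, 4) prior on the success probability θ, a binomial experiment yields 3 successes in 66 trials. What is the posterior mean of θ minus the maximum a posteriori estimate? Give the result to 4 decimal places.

0.0087

Posterior: Beta(10+3, 4+63) = Beta(13, 67).
Mode = (13−1)/(13+67−2) = 12/78 = 0.1538.
Mean = 13/(13+67) = 13/80 = 0.1625.
Difference = 0.1625 − 0.1538 = 0.0087.
The posterior is right-skewed, so the mean exceeds the mode.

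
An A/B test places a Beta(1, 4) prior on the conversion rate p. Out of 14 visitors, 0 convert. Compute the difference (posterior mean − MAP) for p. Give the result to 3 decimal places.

Posterior: Beta(1+0, 4+14) = Beta(1, 18).
Since α = 1 ≤ 1 and β > 1, the Beta density is monotone decreasing on [0,1]; the mode is at 0.
Mean = 1/(1+18) = 0.053.
Difference = 0.053 − 0.000 = 0.053.
The posterior is right-skewed, so the mean exceeds the mode.

0.053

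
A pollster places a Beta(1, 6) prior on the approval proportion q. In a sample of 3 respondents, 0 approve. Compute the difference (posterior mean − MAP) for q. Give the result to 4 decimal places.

Posterior: Beta(1+0, 6+3) = Beta(1, 9).
Since α = 1 ≤ 1 and β > 1, the Beta density is monotone decreasing on [0,1]; the mode is at 0.
Mean = 1/(1+9) = 0.1000.
Difference = 0.1000 − 0.0000 = 0.1000.

0.1000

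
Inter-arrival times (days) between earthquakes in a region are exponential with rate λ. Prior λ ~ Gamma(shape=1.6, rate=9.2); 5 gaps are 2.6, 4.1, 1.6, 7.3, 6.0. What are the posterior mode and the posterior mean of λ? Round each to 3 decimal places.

MAP = 0.182; posterior mean = 0.214

Σ times = 21.6. Posterior: Gamma(shape = 1.6+5 = 6.6, rate = 9.2+21.6 = 30.8).
Mode = (α−1)/β = 5.6/30.8 = 0.182.
Mean = α/β = 6.6/30.8 = 0.214.
Mean > mode: the posterior has a right tail.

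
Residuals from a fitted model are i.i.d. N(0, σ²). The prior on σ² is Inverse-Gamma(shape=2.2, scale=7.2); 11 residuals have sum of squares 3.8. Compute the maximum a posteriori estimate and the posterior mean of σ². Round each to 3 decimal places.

Posterior: Inverse-Gamma(shape = 2.2+11/2 = 7.7, scale = 7.2+3.8/2 = 9.1).
Mode = β/(α+1) = 9.1/8.7 = 1.046.
Mean = β/(α−1) = 9.1/6.7 = 1.358.

MAP = 1.046, posterior mean = 1.358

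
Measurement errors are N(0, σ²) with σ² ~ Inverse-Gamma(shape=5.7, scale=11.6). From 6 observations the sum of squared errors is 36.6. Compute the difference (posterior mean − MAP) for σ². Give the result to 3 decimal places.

0.801

Posterior: Inverse-Gamma(shape = 5.7+6/2 = 8.7, scale = 11.6+36.6/2 = 29.9).
Mode = β/(α+1) = 29.9/9.7 = 3.082.
Mean = β/(α−1) = 29.9/7.7 = 3.883.
Difference = 3.883 − 3.082 = 0.801.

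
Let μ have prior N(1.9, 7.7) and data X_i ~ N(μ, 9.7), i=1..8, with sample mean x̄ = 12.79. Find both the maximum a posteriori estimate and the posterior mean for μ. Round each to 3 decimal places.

Posterior for μ is Normal. Precision-weighted mean: (1/7.7·1.9 + 8/9.7·12.79) / (1/7.7 + 8/9.7) = 11.308.
A Normal posterior is symmetric, so mode = mean.

μ_MAP = 11.308, E[μ|data] = 11.308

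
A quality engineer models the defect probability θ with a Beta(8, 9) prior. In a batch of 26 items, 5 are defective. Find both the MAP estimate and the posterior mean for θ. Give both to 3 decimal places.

MAP: 0.293. Posterior mean: 0.302.

Posterior: Beta(8+5, 9+21) = Beta(13, 30).
Mode = (13−1)/(13+30−2) = 12/41 = 0.293.
Mean = 13/(13+30) = 13/43 = 0.302.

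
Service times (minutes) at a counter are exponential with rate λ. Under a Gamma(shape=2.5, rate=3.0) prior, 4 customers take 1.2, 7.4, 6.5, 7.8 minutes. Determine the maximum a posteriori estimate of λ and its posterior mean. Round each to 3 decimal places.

MAP = 0.212, posterior mean = 0.251

Σ times = 22.9. Posterior: Gamma(shape = 2.5+4 = 6.5, rate = 3.0+22.9 = 25.9).
Mode = (α−1)/β = 5.5/25.9 = 0.212.
Mean = α/β = 6.5/25.9 = 0.251.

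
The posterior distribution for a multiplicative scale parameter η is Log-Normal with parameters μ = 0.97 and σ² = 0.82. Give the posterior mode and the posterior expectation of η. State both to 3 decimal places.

Mode = exp(μ − σ²) = exp(0.15) = 1.162.
Mean = exp(μ + σ²/2) = exp(1.380) = 3.975.

MAP: 1.162. Posterior mean: 3.975.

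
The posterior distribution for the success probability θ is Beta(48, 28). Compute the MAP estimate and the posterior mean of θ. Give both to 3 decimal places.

MAP estimate = 0.635, posterior mean = 0.632

Mode = (48−1)/(48+28−2) = 47/74 = 0.635.
Mean = 48/(48+28) = 48/76 = 0.632.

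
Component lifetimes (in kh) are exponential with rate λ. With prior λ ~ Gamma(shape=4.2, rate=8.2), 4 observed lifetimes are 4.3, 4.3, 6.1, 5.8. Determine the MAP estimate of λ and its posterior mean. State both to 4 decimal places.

MAP = 0.2509; posterior mean = 0.2857

Σ times = 20.5. Posterior: Gamma(shape = 4.2+4 = 8.2, rate = 8.2+20.5 = 28.7).
Mode = (α−1)/β = 7.2/28.7 = 0.2509.
Mean = α/β = 8.2/28.7 = 0.2857.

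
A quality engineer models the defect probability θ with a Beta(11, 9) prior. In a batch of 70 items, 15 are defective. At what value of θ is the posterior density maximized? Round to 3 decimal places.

0.284

Posterior: Beta(11+15, 9+55) = Beta(26, 64).
Mode = (26−1)/(26+64−2) = 25/88 = 0.284.
Mean = 26/(26+64) = 26/90 = 0.289.
This is the posterior mode — the MAP estimate.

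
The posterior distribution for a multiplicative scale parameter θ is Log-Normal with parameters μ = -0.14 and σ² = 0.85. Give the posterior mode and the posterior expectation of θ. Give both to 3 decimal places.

MAP = 0.372; posterior mean = 1.330

Mode = exp(μ − σ²) = exp(-0.99) = 0.372.
Mean = exp(μ + σ²/2) = exp(0.285) = 1.330.
Right-skewed posterior ⇒ mode < mean.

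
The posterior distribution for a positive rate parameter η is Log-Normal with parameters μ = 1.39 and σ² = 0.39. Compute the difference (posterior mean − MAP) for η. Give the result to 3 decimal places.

2.161

Mode = exp(μ − σ²) = exp(1.00) = 2.718.
Mean = exp(μ + σ²/2) = exp(1.585) = 4.879.
Difference = 4.879 − 2.718 = 2.161.
Right-skewed posterior ⇒ mode < mean.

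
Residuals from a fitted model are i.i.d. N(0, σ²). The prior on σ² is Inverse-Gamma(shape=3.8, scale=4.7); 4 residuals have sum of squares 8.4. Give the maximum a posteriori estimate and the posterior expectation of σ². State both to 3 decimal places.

Posterior: Inverse-Gamma(shape = 3.8+4/2 = 5.8, scale = 4.7+8.4/2 = 8.9).
Mode = β/(α+1) = 8.9/6.8 = 1.309.
Mean = β/(α−1) = 8.9/4.8 = 1.854.

MAP = 1.309; posterior mean = 1.854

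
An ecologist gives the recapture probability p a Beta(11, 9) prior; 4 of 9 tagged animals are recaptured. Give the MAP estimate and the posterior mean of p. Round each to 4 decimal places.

Posterior: Beta(11+4, 9+5) = Beta(15, 14).
Mode = (15−1)/(15+14−2) = 14/27 = 0.5185.
Mean = 15/(15+14) = 15/29 = 0.5172.
Mode > mean: the posterior has a left tail.

MAP = 0.5185, posterior mean = 0.5172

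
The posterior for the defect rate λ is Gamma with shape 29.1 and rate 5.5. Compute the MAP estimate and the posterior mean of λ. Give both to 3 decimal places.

Mode = (α−1)/β = 28.1/5.5 = 5.109.
Mean = α/β = 29.1/5.5 = 5.291.
Right-skewed posterior ⇒ mode < mean.

MAP = 5.109, posterior mean = 5.291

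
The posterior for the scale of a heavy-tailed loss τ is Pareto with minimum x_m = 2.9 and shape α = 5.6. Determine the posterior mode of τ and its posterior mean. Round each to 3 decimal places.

The Pareto density is strictly decreasing on [x_m, ∞), so the mode is x_m = 2.900.
Mean = α·x_m/(α−1) = 5.6·2.9/4.6 = 3.530.

τ_MAP = 2.900, E[τ|data] = 3.530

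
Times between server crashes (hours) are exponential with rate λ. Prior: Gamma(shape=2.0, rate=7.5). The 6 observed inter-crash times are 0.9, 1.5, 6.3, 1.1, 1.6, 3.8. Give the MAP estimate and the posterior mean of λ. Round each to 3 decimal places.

MAP = 0.308; posterior mean = 0.352

Σ times = 15.2. Posterior: Gamma(shape = 2.0+6 = 8.0, rate = 7.5+15.2 = 22.7).
Mode = (α−1)/β = 7.0/22.7 = 0.308.
Mean = α/β = 8.0/22.7 = 0.352.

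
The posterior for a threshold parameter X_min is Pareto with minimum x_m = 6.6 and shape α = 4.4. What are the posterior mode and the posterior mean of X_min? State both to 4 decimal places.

MAP: 6.6000. Posterior mean: 8.5412.

The Pareto density is strictly decreasing on [x_m, ∞), so the mode is x_m = 6.6000.
Mean = α·x_m/(α−1) = 4.4·6.6/3.4 = 8.5412.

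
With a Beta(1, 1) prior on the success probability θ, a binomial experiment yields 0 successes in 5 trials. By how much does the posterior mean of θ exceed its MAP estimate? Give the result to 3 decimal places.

Posterior: Beta(1+0, 1+5) = Beta(1, 6).
Since α = 1 ≤ 1 and β > 1, the Beta density is monotone decreasing on [0,1]; the mode is at 0.
Mean = 1/(1+6) = 0.143.
Difference = 0.143 − 0.000 = 0.143.
The mean is pulled above the mode by the posterior's right skew.

0.143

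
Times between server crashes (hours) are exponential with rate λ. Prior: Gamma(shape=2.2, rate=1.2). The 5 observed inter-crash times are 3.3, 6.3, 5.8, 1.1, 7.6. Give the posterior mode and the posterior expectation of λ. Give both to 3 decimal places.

λ_MAP = 0.245, E[λ|data] = 0.285

Σ times = 24.1. Posterior: Gamma(shape = 2.2+5 = 7.2, rate = 1.2+24.1 = 25.3).
Mode = (α−1)/β = 6.2/25.3 = 0.245.
Mean = α/β = 7.2/25.3 = 0.285.
Right-skewed posterior ⇒ mode < mean.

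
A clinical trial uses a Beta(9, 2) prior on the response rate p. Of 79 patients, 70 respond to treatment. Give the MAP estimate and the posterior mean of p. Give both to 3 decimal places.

MAP estimate = 0.886, posterior mean = 0.878

Posterior: Beta(9+70, 2+9) = Beta(79, 11).
Mode = (79−1)/(79+11−2) = 78/88 = 0.886.
Mean = 79/(79+11) = 79/90 = 0.878.
Left-skewed posterior ⇒ mean < mode.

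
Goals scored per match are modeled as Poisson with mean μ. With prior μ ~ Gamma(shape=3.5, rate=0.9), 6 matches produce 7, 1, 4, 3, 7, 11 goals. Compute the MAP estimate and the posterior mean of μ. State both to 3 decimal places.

MAP = 5.145, posterior mean = 5.290

Σ counts = 33. Posterior: Gamma(shape = 3.5+33 = 36.5, rate = 0.9+6 = 6.9).
Mode = (α−1)/β = 35.5/6.9 = 5.145.
Mean = α/β = 36.5/6.9 = 5.290.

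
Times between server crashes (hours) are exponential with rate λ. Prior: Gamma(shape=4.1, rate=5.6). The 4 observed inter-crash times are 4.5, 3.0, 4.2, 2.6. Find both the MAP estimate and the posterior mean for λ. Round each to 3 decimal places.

Σ times = 14.3. Posterior: Gamma(shape = 4.1+4 = 8.1, rate = 5.6+14.3 = 19.9).
Mode = (α−1)/β = 7.1/19.9 = 0.357.
Mean = α/β = 8.1/19.9 = 0.407.
The posterior is right-skewed, so the mean exceeds the mode.

MAP: 0.357. Posterior mean: 0.407.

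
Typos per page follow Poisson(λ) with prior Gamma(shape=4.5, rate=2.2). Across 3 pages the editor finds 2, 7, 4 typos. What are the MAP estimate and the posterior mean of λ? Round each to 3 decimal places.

Σ counts = 13. Posterior: Gamma(shape = 4.5+13 = 17.5, rate = 2.2+3 = 5.2).
Mode = (α−1)/β = 16.5/5.2 = 3.173.
Mean = α/β = 17.5/5.2 = 3.365.
Right-skewed posterior ⇒ mode < mean.

MAP = 3.173, posterior mean = 3.365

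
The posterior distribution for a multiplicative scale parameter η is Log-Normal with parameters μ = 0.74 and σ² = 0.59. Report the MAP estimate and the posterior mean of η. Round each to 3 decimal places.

MAP: 1.162. Posterior mean: 2.815.

Mode = exp(μ − σ²) = exp(0.15) = 1.162.
Mean = exp(μ + σ²/2) = exp(1.035) = 2.815.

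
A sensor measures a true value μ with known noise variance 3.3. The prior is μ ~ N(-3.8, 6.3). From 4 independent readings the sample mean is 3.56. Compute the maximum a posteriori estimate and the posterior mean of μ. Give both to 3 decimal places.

Posterior for μ is Normal. Precision-weighted mean: (1/6.3·-3.8 + 4/3.3·3.56) / (1/6.3 + 4/3.3) = 2.708.
A Normal posterior is symmetric, so mode = mean.

MAP = 2.708; posterior mean = 2.708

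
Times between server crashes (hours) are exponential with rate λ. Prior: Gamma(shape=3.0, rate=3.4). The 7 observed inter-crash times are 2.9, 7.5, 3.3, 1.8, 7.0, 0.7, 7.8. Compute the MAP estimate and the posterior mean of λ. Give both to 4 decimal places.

MAP: 0.2616. Posterior mean: 0.2907.

Σ times = 31.0. Posterior: Gamma(shape = 3.0+7 = 10.0, rate = 3.4+31.0 = 34.4).
Mode = (α−1)/β = 9.0/34.4 = 0.2616.
Mean = α/β = 10.0/34.4 = 0.2907.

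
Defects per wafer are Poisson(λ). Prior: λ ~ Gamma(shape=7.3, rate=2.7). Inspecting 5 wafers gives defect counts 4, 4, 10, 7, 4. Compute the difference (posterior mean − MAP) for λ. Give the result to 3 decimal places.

0.130

Σ counts = 29. Posterior: Gamma(shape = 7.3+29 = 36.3, rate = 2.7+5 = 7.7).
Mode = (α−1)/β = 35.3/7.7 = 4.584.
Mean = α/β = 36.3/7.7 = 4.714.
Difference = 4.714 − 4.584 = 0.130.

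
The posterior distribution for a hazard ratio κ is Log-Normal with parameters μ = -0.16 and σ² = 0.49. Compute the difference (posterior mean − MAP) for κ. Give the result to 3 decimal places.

Mode = exp(μ − σ²) = exp(-0.65) = 0.522.
Mean = exp(μ + σ²/2) = exp(0.085) = 1.089.
Difference = 1.089 − 0.522 = 0.567.

0.567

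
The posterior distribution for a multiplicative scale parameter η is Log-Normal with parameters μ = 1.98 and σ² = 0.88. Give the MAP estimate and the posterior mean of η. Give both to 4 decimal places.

MAP = 3.0042; posterior mean = 11.2459

Mode = exp(μ − σ²) = exp(1.10) = 3.0042.
Mean = exp(μ + σ²/2) = exp(2.420) = 11.2459.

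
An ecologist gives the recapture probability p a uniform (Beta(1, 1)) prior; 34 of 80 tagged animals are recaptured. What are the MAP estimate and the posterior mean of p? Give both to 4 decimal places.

Posterior: Beta(1+34, 1+46) = Beta(35, 47).
Mode = (35−1)/(35+47−2) = 34/80 = 0.4250.
With a flat prior the MAP equals the MLE, 34/80.
Mean = 35/(35+47) = 35/82 = 0.4268.
The mean is pulled above the mode by the posterior's right skew.

MAP = 0.4250; posterior mean = 0.4268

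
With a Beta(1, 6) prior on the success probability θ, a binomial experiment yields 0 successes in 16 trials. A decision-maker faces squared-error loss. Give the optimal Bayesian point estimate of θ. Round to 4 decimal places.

0.0435

Posterior: Beta(1+0, 6+16) = Beta(1, 22).
Since α = 1 ≤ 1 and β > 1, the Beta density is monotone decreasing on [0,1]; the mode is at 0.
Mean = 1/(1+22) = 0.0435.
Squared-error loss ⇒ the optimal estimator is the posterior mean.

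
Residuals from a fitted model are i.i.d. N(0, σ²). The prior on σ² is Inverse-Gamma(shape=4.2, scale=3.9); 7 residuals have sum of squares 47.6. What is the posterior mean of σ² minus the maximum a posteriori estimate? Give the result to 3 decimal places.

0.950

Posterior: Inverse-Gamma(shape = 4.2+7/2 = 7.7, scale = 3.9+47.6/2 = 27.7).
Mode = β/(α+1) = 27.7/8.7 = 3.184.
Mean = β/(α−1) = 27.7/6.7 = 4.134.
Difference = 4.134 − 3.184 = 0.950.
Right-skewed posterior ⇒ mode < mean.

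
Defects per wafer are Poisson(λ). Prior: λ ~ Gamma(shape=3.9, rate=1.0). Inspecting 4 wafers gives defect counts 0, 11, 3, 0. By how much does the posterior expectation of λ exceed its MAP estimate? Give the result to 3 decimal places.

Σ counts = 14. Posterior: Gamma(shape = 3.9+14 = 17.9, rate = 1.0+4 = 5.0).
Mode = (α−1)/β = 16.9/5.0 = 3.380.
Mean = α/β = 17.9/5.0 = 3.580.
Difference = 3.580 − 3.380 = 0.200.
The posterior is right-skewed, so the mean exceeds the mode.

0.200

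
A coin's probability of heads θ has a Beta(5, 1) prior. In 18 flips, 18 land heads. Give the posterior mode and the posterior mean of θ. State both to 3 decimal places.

MAP = 1.000, posterior mean = 0.958

Posterior: Beta(5+18, 1+0) = Beta(23, 1).
Since β = 1 ≤ 1 and α > 1, the Beta density is monotone increasing on [0,1]; the mode is at 1.
Mean = 23/(23+1) = 0.958.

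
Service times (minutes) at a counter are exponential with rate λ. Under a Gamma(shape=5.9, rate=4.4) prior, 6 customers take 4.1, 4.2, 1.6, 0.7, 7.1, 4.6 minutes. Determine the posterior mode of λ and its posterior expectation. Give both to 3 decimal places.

Σ times = 22.3. Posterior: Gamma(shape = 5.9+6 = 11.9, rate = 4.4+22.3 = 26.7).
Mode = (α−1)/β = 10.9/26.7 = 0.408.
Mean = α/β = 11.9/26.7 = 0.446.

MAP = 0.408; posterior mean = 0.446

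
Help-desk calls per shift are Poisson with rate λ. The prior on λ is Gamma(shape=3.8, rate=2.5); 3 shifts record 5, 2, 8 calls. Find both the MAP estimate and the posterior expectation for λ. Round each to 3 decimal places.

Σ counts = 15. Posterior: Gamma(shape = 3.8+15 = 18.8, rate = 2.5+3 = 5.5).
Mode = (α−1)/β = 17.8/5.5 = 3.236.
Mean = α/β = 18.8/5.5 = 3.418.

MAP: 3.236. Posterior mean: 3.418.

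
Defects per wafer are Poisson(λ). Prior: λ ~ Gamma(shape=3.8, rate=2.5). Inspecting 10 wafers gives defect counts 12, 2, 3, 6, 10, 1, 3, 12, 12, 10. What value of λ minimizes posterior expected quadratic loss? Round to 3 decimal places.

Σ counts = 71. Posterior: Gamma(shape = 3.8+71 = 74.8, rate = 2.5+10 = 12.5).
Mode = (α−1)/β = 73.8/12.5 = 5.904.
Mean = α/β = 74.8/12.5 = 5.984.
Quadratic loss ⇒ the optimal estimator is the posterior mean.

5.984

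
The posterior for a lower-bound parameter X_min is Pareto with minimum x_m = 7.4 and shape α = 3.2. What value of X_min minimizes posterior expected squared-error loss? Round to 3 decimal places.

The Pareto density is strictly decreasing on [x_m, ∞), so the mode is x_m = 7.400.
Mean = α·x_m/(α−1) = 3.2·7.4/2.2 = 10.764.
Squared-error loss ⇒ the optimal estimator is the posterior mean.

10.764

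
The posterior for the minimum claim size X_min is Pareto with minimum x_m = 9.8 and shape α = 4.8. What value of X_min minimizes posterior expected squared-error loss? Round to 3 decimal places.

The Pareto density is strictly decreasing on [x_m, ∞), so the mode is x_m = 9.800.
Mean = α·x_m/(α−1) = 4.8·9.8/3.8 = 12.379.
Squared-error loss ⇒ the optimal estimator is the posterior mean.

12.379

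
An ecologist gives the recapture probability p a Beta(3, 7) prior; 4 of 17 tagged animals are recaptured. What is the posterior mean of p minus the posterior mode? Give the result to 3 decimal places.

0.019

Posterior: Beta(3+4, 7+13) = Beta(7, 20).
Mode = (7−1)/(7+20−2) = 6/25 = 0.240.
Mean = 7/(7+20) = 7/27 = 0.259.
Difference = 0.259 − 0.240 = 0.019.
The posterior is right-skewed, so the mean exceeds the mode.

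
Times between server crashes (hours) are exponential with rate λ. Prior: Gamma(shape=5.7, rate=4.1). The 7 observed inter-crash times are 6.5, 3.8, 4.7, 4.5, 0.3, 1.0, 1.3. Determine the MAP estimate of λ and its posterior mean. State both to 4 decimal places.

λ_MAP = 0.4466, E[λ|data] = 0.4847

Σ times = 22.1. Posterior: Gamma(shape = 5.7+7 = 12.7, rate = 4.1+22.1 = 26.2).
Mode = (α−1)/β = 11.7/26.2 = 0.4466.
Mean = α/β = 12.7/26.2 = 0.4847.
Mean > mode: the posterior has a right tail.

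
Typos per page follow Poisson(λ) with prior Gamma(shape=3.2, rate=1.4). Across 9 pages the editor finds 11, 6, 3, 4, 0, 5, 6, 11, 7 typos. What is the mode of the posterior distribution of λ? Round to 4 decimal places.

5.3077

Σ counts = 53. Posterior: Gamma(shape = 3.2+53 = 56.2, rate = 1.4+9 = 10.4).
Mode = (α−1)/β = 55.2/10.4 = 5.3077.
Mean = α/β = 56.2/10.4 = 5.4038.
This is the posterior mode — the MAP estimate.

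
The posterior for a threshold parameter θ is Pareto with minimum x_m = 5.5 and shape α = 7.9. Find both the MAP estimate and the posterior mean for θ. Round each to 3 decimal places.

MAP estimate = 5.500, posterior mean = 6.297

The Pareto density is strictly decreasing on [x_m, ∞), so the mode is x_m = 5.500.
Mean = α·x_m/(α−1) = 7.9·5.5/6.9 = 6.297.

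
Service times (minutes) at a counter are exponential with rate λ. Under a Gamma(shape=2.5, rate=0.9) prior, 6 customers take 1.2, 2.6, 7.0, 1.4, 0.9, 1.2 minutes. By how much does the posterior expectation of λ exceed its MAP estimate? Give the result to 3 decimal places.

0.066

Σ times = 14.3. Posterior: Gamma(shape = 2.5+6 = 8.5, rate = 0.9+14.3 = 15.2).
Mode = (α−1)/β = 7.5/15.2 = 0.493.
Mean = α/β = 8.5/15.2 = 0.559.
Difference = 0.559 − 0.493 = 0.066.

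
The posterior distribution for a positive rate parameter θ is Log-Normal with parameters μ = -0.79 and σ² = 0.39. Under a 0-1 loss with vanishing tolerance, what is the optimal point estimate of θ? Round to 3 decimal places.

0.307

Mode = exp(μ − σ²) = exp(-1.18) = 0.307.
Mean = exp(μ + σ²/2) = exp(-0.595) = 0.552.
This is the posterior mode — the MAP estimate.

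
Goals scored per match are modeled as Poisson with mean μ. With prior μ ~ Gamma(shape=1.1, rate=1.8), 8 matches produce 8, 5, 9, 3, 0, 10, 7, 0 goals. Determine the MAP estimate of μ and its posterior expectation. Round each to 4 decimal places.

MAP: 4.2959. Posterior mean: 4.3980.

Σ counts = 42. Posterior: Gamma(shape = 1.1+42 = 43.1, rate = 1.8+8 = 9.8).
Mode = (α−1)/β = 42.1/9.8 = 4.2959.
Mean = α/β = 43.1/9.8 = 4.3980.
The mean is pulled above the mode by the posterior's right skew.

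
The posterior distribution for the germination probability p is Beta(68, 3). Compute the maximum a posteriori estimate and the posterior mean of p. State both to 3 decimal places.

MAP = 0.971, posterior mean = 0.958

Mode = (68−1)/(68+3−2) = 67/69 = 0.971.
Mean = 68/(68+3) = 68/71 = 0.958.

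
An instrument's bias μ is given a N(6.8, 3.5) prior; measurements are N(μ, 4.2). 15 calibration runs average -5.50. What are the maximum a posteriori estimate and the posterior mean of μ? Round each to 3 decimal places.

MAP: -4.589. Posterior mean: -4.589.

Posterior for μ is Normal. Precision-weighted mean: (1/3.5·6.8 + 15/4.2·-5.50) / (1/3.5 + 15/4.2) = -4.589.
A Normal posterior is symmetric, so mode = mean.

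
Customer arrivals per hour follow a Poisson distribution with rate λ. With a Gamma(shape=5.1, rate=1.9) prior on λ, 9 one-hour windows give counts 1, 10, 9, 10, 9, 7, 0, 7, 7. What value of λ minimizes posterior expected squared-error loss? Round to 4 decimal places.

5.9725

Σ counts = 60. Posterior: Gamma(shape = 5.1+60 = 65.1, rate = 1.9+9 = 10.9).
Mode = (α−1)/β = 64.1/10.9 = 5.8807.
Mean = α/β = 65.1/10.9 = 5.9725.
Squared-error loss ⇒ the optimal estimator is the posterior mean.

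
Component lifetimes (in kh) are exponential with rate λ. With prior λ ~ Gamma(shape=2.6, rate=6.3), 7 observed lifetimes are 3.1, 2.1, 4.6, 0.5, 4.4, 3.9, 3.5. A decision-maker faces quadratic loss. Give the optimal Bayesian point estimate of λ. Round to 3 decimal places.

Σ times = 22.1. Posterior: Gamma(shape = 2.6+7 = 9.6, rate = 6.3+22.1 = 28.4).
Mode = (α−1)/β = 8.6/28.4 = 0.303.
Mean = α/β = 9.6/28.4 = 0.338.
Quadratic loss ⇒ the optimal estimator is the posterior mean.

0.338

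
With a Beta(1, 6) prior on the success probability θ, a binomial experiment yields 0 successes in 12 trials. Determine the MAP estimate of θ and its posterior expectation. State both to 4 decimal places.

Posterior: Beta(1+0, 6+12) = Beta(1, 18).
Since α = 1 ≤ 1 and β > 1, the Beta density is monotone decreasing on [0,1]; the mode is at 0.
Mean = 1/(1+18) = 0.0526.

MAP = 0.0000, posterior mean = 0.0526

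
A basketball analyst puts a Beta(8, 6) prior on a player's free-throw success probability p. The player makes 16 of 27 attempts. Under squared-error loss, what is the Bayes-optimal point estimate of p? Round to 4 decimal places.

0.5854

Posterior: Beta(8+16, 6+11) = Beta(24, 17).
Mode = (24−1)/(24+17−2) = 23/39 = 0.5897.
Mean = 24/(24+17) = 24/41 = 0.5854.
Squared-error loss ⇒ the optimal estimator is the posterior mean.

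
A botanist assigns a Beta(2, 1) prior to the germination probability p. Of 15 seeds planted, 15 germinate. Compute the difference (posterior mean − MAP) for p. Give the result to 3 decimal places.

-0.056

Posterior: Beta(2+15, 1+0) = Beta(17, 1).
Since β = 1 ≤ 1 and α > 1, the Beta density is monotone increasing on [0,1]; the mode is at 1.
Mean = 17/(17+1) = 0.944.
Difference = 0.944 − 1.000 = -0.056.
The posterior is left-skewed, so the mode exceeds the mean.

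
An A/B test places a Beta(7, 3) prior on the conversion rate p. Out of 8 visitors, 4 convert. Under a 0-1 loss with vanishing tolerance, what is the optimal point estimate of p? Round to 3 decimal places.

0.625

Posterior: Beta(7+4, 3+4) = Beta(11, 7).
Mode = (11−1)/(11+7−2) = 10/16 = 0.625.
Mean = 11/(11+7) = 11/18 = 0.611.
This is the posterior mode — the MAP estimate.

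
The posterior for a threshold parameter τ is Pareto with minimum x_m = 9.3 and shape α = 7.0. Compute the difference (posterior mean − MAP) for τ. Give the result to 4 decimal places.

The Pareto density is strictly decreasing on [x_m, ∞), so the mode is x_m = 9.3000.
Mean = α·x_m/(α−1) = 7.0·9.3/6.0 = 10.8500.
Difference = 10.8500 − 9.3000 = 1.5500.

1.5500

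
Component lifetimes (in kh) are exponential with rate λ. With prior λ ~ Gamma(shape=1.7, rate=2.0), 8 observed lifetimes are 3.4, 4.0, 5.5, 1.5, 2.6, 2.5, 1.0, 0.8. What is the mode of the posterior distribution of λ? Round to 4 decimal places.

0.3734

Σ times = 21.3. Posterior: Gamma(shape = 1.7+8 = 9.7, rate = 2.0+21.3 = 23.3).
Mode = (α−1)/β = 8.7/23.3 = 0.3734.
Mean = α/β = 9.7/23.3 = 0.4163.
This is the posterior mode — the MAP estimate.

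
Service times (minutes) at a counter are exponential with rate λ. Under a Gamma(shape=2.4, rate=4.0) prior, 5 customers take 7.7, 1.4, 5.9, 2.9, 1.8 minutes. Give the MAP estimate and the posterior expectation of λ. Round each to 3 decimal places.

MAP estimate = 0.270, posterior expectation = 0.312

Σ times = 19.7. Posterior: Gamma(shape = 2.4+5 = 7.4, rate = 4.0+19.7 = 23.7).
Mode = (α−1)/β = 6.4/23.7 = 0.270.
Mean = α/β = 7.4/23.7 = 0.312.
The posterior is right-skewed, so the mean exceeds the mode.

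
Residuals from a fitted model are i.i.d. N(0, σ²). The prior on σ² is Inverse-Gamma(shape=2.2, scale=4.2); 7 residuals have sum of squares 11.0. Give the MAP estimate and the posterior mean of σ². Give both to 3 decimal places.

Posterior: Inverse-Gamma(shape = 2.2+7/2 = 5.7, scale = 4.2+11.0/2 = 9.7).
Mode = β/(α+1) = 9.7/6.7 = 1.448.
Mean = β/(α−1) = 9.7/4.7 = 2.064.
Right-skewed posterior ⇒ mode < mean.

MAP: 1.448. Posterior mean: 2.064.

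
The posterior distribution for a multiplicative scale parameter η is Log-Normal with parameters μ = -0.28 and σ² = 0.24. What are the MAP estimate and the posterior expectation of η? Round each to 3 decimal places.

Mode = exp(μ − σ²) = exp(-0.52) = 0.595.
Mean = exp(μ + σ²/2) = exp(-0.160) = 0.852.
Mean > mode: the posterior has a right tail.

MAP = 0.595; posterior mean = 0.852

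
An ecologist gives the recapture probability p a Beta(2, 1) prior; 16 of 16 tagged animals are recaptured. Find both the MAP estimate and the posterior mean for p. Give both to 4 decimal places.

MAP = 1.0000; posterior mean = 0.9474

Posterior: Beta(2+16, 1+0) = Beta(18, 1).
Since β = 1 ≤ 1 and α > 1, the Beta density is monotone increasing on [0,1]; the mode is at 1.
Mean = 18/(18+1) = 0.9474.
Left-skewed posterior ⇒ mean < mode.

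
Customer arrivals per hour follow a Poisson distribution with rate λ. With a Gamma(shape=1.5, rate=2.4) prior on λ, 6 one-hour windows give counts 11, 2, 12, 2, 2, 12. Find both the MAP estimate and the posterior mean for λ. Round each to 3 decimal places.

MAP = 4.940, posterior mean = 5.060

Σ counts = 41. Posterior: Gamma(shape = 1.5+41 = 42.5, rate = 2.4+6 = 8.4).
Mode = (α−1)/β = 41.5/8.4 = 4.940.
Mean = α/β = 42.5/8.4 = 5.060.
Mean > mode: the posterior has a right tail.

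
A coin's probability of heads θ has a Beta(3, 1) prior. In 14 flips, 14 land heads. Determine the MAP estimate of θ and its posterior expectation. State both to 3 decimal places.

Posterior: Beta(3+14, 1+0) = Beta(17, 1).
Since β = 1 ≤ 1 and α > 1, the Beta density is monotone increasing on [0,1]; the mode is at 1.
Mean = 17/(17+1) = 0.944.

MAP = 1.000; posterior mean = 0.944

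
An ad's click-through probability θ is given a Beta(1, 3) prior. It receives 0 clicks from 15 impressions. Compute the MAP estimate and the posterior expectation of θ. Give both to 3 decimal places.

MAP: 0.000. Posterior mean: 0.053.

Posterior: Beta(1+0, 3+15) = Beta(1, 18).
Since α = 1 ≤ 1 and β > 1, the Beta density is monotone decreasing on [0,1]; the mode is at 0.
Mean = 1/(1+18) = 0.053.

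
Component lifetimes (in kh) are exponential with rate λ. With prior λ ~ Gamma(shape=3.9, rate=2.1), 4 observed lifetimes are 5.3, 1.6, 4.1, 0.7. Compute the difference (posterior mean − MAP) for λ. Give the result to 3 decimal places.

0.072

Σ times = 11.7. Posterior: Gamma(shape = 3.9+4 = 7.9, rate = 2.1+11.7 = 13.8).
Mode = (α−1)/β = 6.9/13.8 = 0.500.
Mean = α/β = 7.9/13.8 = 0.572.
Difference = 0.572 − 0.500 = 0.072.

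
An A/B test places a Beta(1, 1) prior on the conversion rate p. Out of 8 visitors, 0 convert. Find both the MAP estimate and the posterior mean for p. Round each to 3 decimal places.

Posterior: Beta(1+0, 1+8) = Beta(1, 9).
Since α = 1 ≤ 1 and β > 1, the Beta density is monotone decreasing on [0,1]; the mode is at 0.
Mean = 1/(1+9) = 0.100.
Mean > mode: the posterior has a right tail.

MAP = 0.000; posterior mean = 0.100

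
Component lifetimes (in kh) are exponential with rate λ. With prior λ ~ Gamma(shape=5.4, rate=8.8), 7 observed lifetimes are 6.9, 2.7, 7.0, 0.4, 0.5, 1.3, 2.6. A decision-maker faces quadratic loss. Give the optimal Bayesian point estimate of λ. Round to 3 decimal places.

0.411

Σ times = 21.4. Posterior: Gamma(shape = 5.4+7 = 12.4, rate = 8.8+21.4 = 30.2).
Mode = (α−1)/β = 11.4/30.2 = 0.377.
Mean = α/β = 12.4/30.2 = 0.411.
Quadratic loss ⇒ the optimal estimator is the posterior mean.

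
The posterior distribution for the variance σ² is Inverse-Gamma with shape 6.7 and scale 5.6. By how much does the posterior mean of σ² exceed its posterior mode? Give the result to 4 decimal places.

Mode = β/(α+1) = 5.6/7.7 = 0.7273.
Mean = β/(α−1) = 5.6/5.7 = 0.9825.
Difference = 0.9825 − 0.7273 = 0.2552.
The mean is pulled above the mode by the posterior's right skew.

0.2552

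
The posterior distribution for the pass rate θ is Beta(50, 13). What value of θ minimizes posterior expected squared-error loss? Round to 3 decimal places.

Mode = (50−1)/(50+13−2) = 49/61 = 0.803.
Mean = 50/(50+13) = 50/63 = 0.794.
Squared-error loss ⇒ the optimal estimator is the posterior mean.

0.794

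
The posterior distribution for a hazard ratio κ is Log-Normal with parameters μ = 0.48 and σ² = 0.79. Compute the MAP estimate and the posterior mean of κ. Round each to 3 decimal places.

Mode = exp(μ − σ²) = exp(-0.31) = 0.733.
Mean = exp(μ + σ²/2) = exp(0.875) = 2.399.
Mean > mode: the posterior has a right tail.

MAP estimate = 0.733, posterior mean = 2.399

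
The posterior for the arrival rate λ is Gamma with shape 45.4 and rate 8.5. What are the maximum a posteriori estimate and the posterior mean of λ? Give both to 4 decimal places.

λ_MAP = 5.2235, E[λ|data] = 5.3412

Mode = (α−1)/β = 44.4/8.5 = 5.2235.
Mean = α/β = 45.4/8.5 = 5.3412.
The mean is pulled above the mode by the posterior's right skew.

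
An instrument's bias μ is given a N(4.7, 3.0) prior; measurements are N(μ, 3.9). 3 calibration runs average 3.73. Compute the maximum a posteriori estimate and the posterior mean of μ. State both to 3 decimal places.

maximum a posteriori estimate = 4.023, posterior mean = 4.023

Posterior for μ is Normal. Precision-weighted mean: (1/3.0·4.7 + 3/3.9·3.73) / (1/3.0 + 3/3.9) = 4.023.
A Normal posterior is symmetric, so mode = mean.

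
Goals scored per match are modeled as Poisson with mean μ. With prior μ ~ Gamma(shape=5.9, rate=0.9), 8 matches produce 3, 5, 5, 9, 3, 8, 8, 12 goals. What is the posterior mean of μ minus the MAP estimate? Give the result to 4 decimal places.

Σ counts = 53. Posterior: Gamma(shape = 5.9+53 = 58.9, rate = 0.9+8 = 8.9).
Mode = (α−1)/β = 57.9/8.9 = 6.5056.
Mean = α/β = 58.9/8.9 = 6.6180.
Difference = 6.6180 − 6.5056 = 0.1124.

0.1124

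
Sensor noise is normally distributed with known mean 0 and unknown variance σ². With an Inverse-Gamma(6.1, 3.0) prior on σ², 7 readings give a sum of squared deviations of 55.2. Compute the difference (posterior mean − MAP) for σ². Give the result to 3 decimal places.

0.671

Posterior: Inverse-Gamma(shape = 6.1+7/2 = 9.6, scale = 3.0+55.2/2 = 30.6).
Mode = β/(α+1) = 30.6/10.6 = 2.887.
Mean = β/(α−1) = 30.6/8.6 = 3.558.
Difference = 3.558 − 2.887 = 0.671.
The mean is pulled above the mode by the posterior's right skew.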